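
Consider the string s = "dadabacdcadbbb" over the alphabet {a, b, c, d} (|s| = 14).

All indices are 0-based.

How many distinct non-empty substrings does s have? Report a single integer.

rank→(start, suffix):
  0 → (3, 'abacdcadbbb')
  1 → (5, 'acdcadbbb')
  2 → (1, 'adabacdcadbbb')
  3 → (9, 'adbbb')
  4 → (13, 'b')
  5 → (4, 'bacdcadbbb')
  6 → (12, 'bb')
  7 → (11, 'bbb')
  8 → (8, 'cadbbb')
  9 → (6, 'cdcadbbb')
  10 → (2, 'dabacdcadbbb')
  11 → (0, 'dadabacdcadbbb')
  12 → (10, 'dbbb')
  13 → (7, 'dcadbbb')

SA = [3, 5, 1, 9, 13, 4, 12, 11, 8, 6, 2, 0, 10, 7]
[i] adj suffixes → lcp
  [1] 3/5 → 1 ('a')
  [2] 5/1 → 1 ('a')
  [3] 1/9 → 2 ('ad')
  [4] 9/13 → 0 ('')
  [5] 13/4 → 1 ('b')
  [6] 4/12 → 1 ('b')
  [7] 12/11 → 2 ('bb')
  [8] 11/8 → 0 ('')
  [9] 8/6 → 1 ('c')
  [10] 6/2 → 0 ('')
  [11] 2/0 → 2 ('da')
  [12] 0/10 → 1 ('d')
  [13] 10/7 → 1 ('d')

n(n+1)/2 = 14·15/2 = 105
Σ LCP = 0 + 1 + 1 + 2 + 0 + 1 + 1 + 2 + 0 + 1 + 0 + 2 + 1 + 1 = 13
distinct = 105 − 13 = 92

92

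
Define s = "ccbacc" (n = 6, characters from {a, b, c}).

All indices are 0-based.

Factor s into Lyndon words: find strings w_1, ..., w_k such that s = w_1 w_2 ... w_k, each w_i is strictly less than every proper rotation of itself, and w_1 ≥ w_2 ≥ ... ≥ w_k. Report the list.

["c", "c", "b", "acc"]

emit factor 1: 'c' (i=0, period=1)
emit factor 2: 'c' (i=1, period=1)
emit factor 3: 'b' (i=2, period=1)
emit factor 4: 'acc' (i=3, period=3)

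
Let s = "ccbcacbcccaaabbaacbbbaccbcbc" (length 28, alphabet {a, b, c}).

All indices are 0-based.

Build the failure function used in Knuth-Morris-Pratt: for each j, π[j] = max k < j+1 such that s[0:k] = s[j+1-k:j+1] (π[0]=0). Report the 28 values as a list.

[0, 1, 0, 1, 0, 1, 0, 1, 2, 2, 0, 0, 0, 0, 0, 0, 0, 1, 0, 0, 0, 0, 1, 2, 3, 4, 0, 1]

π[0] = 0
j=1 s[j]='c': π[1]=1 (border 'c')
j=2 s[j]='b': k: 1→0; π[2]=0 (border '')
j=3 s[j]='c': π[3]=1 (border 'c')
j=4 s[j]='a': k: 1→0; π[4]=0 (border '')
j=5 s[j]='c': π[5]=1 (border 'c')
j=6 s[j]='b': k: 1→0; π[6]=0 (border '')
j=7 s[j]='c': π[7]=1 (border 'c')
j=8 s[j]='c': π[8]=2 (border 'cc')
j=9 s[j]='c': k: 2→1; π[9]=2 (border 'cc')
j=10 s[j]='a': k: 2→1→0; π[10]=0 (border '')
j=11 s[j]='a': π[11]=0 (border '')
j=12 s[j]='a': π[12]=0 (border '')
j=13 s[j]='b': π[13]=0 (border '')
j=14 s[j]='b': π[14]=0 (border '')
j=15 s[j]='a': π[15]=0 (border '')
j=16 s[j]='a': π[16]=0 (border '')
j=17 s[j]='c': π[17]=1 (border 'c')
j=18 s[j]='b': k: 1→0; π[18]=0 (border '')
j=19 s[j]='b': π[19]=0 (border '')
j=20 s[j]='b': π[20]=0 (border '')
j=21 s[j]='a': π[21]=0 (border '')
j=22 s[j]='c': π[22]=1 (border 'c')
j=23 s[j]='c': π[23]=2 (border 'cc')
j=24 s[j]='b': π[24]=3 (border 'ccb')
j=25 s[j]='c': π[25]=4 (border 'ccbc')
j=26 s[j]='b': k: 4→1→0; π[26]=0 (border '')
j=27 s[j]='c': π[27]=1 (border 'c')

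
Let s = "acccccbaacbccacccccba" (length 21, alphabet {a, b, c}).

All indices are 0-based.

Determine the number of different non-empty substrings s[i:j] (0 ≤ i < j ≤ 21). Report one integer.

rank→(start, suffix):
  0 → (20, 'a')
  1 → (7, 'aacbccacccccba')
  2 → (8, 'acbccacccccba')
  3 → (13, 'acccccba')
  4 → (0, 'acccccbaacbccacccccba')
  5 → (19, 'ba')
  6 → (6, 'baacbccacccccba')
  7 → (10, 'bccacccccba')
  8 → (12, 'cacccccba')
  9 → (18, 'cba')
  10 → (5, 'cbaacbccacccccba')
  11 → (9, 'cbccacccccba')
  12 → (11, 'ccacccccba')
  13 → (17, 'ccba')
  14 → (4, 'ccbaacbccacccccba')
  15 → (16, 'cccba')
  16 → (3, 'cccbaacbccacccccba')
  17 → (15, 'ccccba')
  18 → (2, 'ccccbaacbccacccccba')
  19 → (14, 'cccccba')
  20 → (1, 'cccccbaacbccacccccba')

SA = [20, 7, 8, 13, 0, 19, 6, 10, 12, 18, 5, 9, 11, 17, 4, 16, 3, 15, 2, 14, 1]
[i] adj suffixes → lcp
  [1] 20/7 → 1 ('a')
  [2] 7/8 → 1 ('a')
  [3] 8/13 → 2 ('ac')
  [4] 13/0 → 8 ('acccccba')
  [5] 0/19 → 0 ('')
  [6] 19/6 → 2 ('ba')
  [7] 6/10 → 1 ('b')
  [8] 10/12 → 0 ('')
  [9] 12/18 → 1 ('c')
  [10] 18/5 → 3 ('cba')
  [11] 5/9 → 2 ('cb')
  [12] 9/11 → 1 ('c')
  [13] 11/17 → 2 ('cc')
  [14] 17/4 → 4 ('ccba')
  [15] 4/16 → 2 ('cc')
  [16] 16/3 → 5 ('cccba')
  [17] 3/15 → 3 ('ccc')
  [18] 15/2 → 6 ('ccccba')
  [19] 2/14 → 4 ('cccc')
  [20] 14/1 → 7 ('cccccba')

n(n+1)/2 = 21·22/2 = 231
Σ LCP = 0 + 1 + 1 + 2 + 8 + 0 + 2 + 1 + 0 + 1 + 3 + 2 + 1 + 2 + 4 + 2 + 5 + 3 + 6 + 4 + 7 = 55
distinct = 231 − 55 = 176

176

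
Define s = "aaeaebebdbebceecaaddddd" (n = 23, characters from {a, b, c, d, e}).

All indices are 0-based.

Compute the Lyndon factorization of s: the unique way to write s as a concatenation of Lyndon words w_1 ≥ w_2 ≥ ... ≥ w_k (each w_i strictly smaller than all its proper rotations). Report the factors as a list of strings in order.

emit factor 1: 'aaeaebebdbebceec' (i=0, period=16)
emit factor 2: 'aaddddd' (i=16, period=7)

["aaeaebebdbebceec", "aaddddd"]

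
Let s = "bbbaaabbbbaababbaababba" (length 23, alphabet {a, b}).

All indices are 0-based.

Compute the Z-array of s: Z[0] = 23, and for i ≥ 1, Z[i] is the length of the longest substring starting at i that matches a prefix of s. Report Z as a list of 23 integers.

Z[0]=23
i=1: fresh scan; Z[1]=2 extend→box=[1,3)
i=2: min(r-i=1, Z[1]=2)=1; Z[2]=1
i=3: fresh scan; Z[3]=0
i=4: fresh scan; Z[4]=0
i=5: fresh scan; Z[5]=0
i=6: fresh scan; Z[6]=3 extend→box=[6,9)
i=7: min(r-i=2, Z[1]=2)=2; Z[7]=5 extend→box=[7,12)
i=8: min(r-i=4, Z[1]=2)=2; Z[8]=2
i=9: min(r-i=3, Z[2]=1)=1; Z[9]=1
i=10: min(r-i=2, Z[3]=0)=0; Z[10]=0
i=11: min(r-i=1, Z[4]=0)=0; Z[11]=0
i=12: fresh scan; Z[12]=1 extend→box=[12,13)
i=13: fresh scan; Z[13]=0
i=14: fresh scan; Z[14]=2 extend→box=[14,16)
i=15: min(r-i=1, Z[1]=2)=1; Z[15]=1
i=16: fresh scan; Z[16]=0
i=17: fresh scan; Z[17]=0
i=18: fresh scan; Z[18]=1 extend→box=[18,19)
i=19: fresh scan; Z[19]=0
i=20: fresh scan; Z[20]=2 extend→box=[20,22)
i=21: min(r-i=1, Z[1]=2)=1; Z[21]=1
i=22: fresh scan; Z[22]=0

[23, 2, 1, 0, 0, 0, 3, 5, 2, 1, 0, 0, 1, 0, 2, 1, 0, 0, 1, 0, 2, 1, 0]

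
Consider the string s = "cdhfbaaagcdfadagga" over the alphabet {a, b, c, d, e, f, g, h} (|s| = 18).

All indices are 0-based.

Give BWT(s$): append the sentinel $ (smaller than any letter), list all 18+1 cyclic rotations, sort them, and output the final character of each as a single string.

rank  rotation             last
    0  $cdhfbaaagcdfadagga  a
    1  a$cdhfbaaagcdfadagg  g
    2  aaagcdfadagga$cdhfb  b
    3  aagcdfadagga$cdhfba  a
    4  adagga$cdhfbaaagcdf  f
    5  agcdfadagga$cdhfbaa  a
    6  agga$cdhfbaaagcdfad  d
    7  baaagcdfadagga$cdhf  f
    8  cdfadagga$cdhfbaaag  g
    9  cdhfbaaagcdfadagga$  $
   10  dagga$cdhfbaaagcdfa  a
   11  dfadagga$cdhfbaaagc  c
   12  dhfbaaagcdfadagga$c  c
   13  fadagga$cdhfbaaagcd  d
   14  fbaaagcdfadagga$cdh  h
   15  ga$cdhfbaaagcdfadag  g
   16  gcdfadagga$cdhfbaaa  a
   17  gga$cdhfbaaagcdfada  a
   18  hfbaaagcdfadagga$cd  d

agbafadfg$accdhgaad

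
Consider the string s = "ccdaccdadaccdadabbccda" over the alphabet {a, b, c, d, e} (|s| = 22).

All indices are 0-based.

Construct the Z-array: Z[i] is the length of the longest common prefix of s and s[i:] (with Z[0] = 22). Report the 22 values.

[22, 1, 0, 0, 4, 1, 0, 0, 0, 0, 4, 1, 0, 0, 0, 0, 0, 0, 4, 1, 0, 0]

Z[0]=22
i=1: i≥r, start 0; Z[1]=1 grow→box=[1,2)
i=2: i≥r, start 0; Z[2]=0
i=3: i≥r, start 0; Z[3]=0
i=4: i≥r, start 0; Z[4]=4 grow→box=[4,8)
i=5: min(r-i=3, Z[1]=1)=1; Z[5]=1
i=6: min(r-i=2, Z[2]=0)=0; Z[6]=0
i=7: min(r-i=1, Z[3]=0)=0; Z[7]=0
i=8: i≥r, start 0; Z[8]=0
i=9: i≥r, start 0; Z[9]=0
i=10: i≥r, start 0; Z[10]=4 grow→box=[10,14)
i=11: min(r-i=3, Z[1]=1)=1; Z[11]=1
i=12: min(r-i=2, Z[2]=0)=0; Z[12]=0
i=13: min(r-i=1, Z[3]=0)=0; Z[13]=0
i=14: i≥r, start 0; Z[14]=0
i=15: i≥r, start 0; Z[15]=0
i=16: i≥r, start 0; Z[16]=0
i=17: i≥r, start 0; Z[17]=0
i=18: i≥r, start 0; Z[18]=4 grow→box=[18,22)
i=19: min(r-i=3, Z[1]=1)=1; Z[19]=1
i=20: min(r-i=2, Z[2]=0)=0; Z[20]=0
i=21: min(r-i=1, Z[3]=0)=0; Z[21]=0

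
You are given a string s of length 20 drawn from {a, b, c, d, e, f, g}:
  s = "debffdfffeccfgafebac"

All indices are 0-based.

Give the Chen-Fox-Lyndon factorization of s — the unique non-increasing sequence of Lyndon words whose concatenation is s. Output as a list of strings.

["de", "bffdfffeccfg", "afeb", "ac"]

emit factor 1: 'de' (i=0, period=2)
emit factor 2: 'bffdfffeccfg' (i=2, period=12)
emit factor 3: 'afeb' (i=14, period=4)
emit factor 4: 'ac' (i=18, period=2)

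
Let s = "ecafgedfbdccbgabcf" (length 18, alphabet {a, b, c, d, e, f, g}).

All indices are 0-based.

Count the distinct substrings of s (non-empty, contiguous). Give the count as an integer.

160

rank | idx | suffix
   0 |  14 | abcf
   1 |   2 | afgedfbdccbgabcf
   2 |  15 | bcf
   3 |   8 | bdccbgabcf
   4 |  12 | bgabcf
   5 |   1 | cafgedfbdccbgabcf
   6 |  11 | cbgabcf
   7 |  10 | ccbgabcf
   8 |  16 | cf
   9 |   9 | dccbgabcf
  10 |   6 | dfbdccbgabcf
  11 |   0 | ecafgedfbdccbgabcf
  12 |   5 | edfbdccbgabcf
  13 |  17 | f
  14 |   7 | fbdccbgabcf
  15 |   3 | fgedfbdccbgabcf
  16 |  13 | gabcf
  17 |   4 | gedfbdccbgabcf

SA = [14, 2, 15, 8, 12, 1, 11, 10, 16, 9, 6, 0, 5, 17, 7, 3, 13, 4]
i: (SA[i-1],SA[i]) lcp shared
  1: (14,2) 1 'a'
  2: (2,15) 0 ''
  3: (15,8) 1 'b'
  4: (8,12) 1 'b'
  5: (12,1) 0 ''
  6: (1,11) 1 'c'
  7: (11,10) 1 'c'
  8: (10,16) 1 'c'
  9: (16,9) 0 ''
  10: (9,6) 1 'd'
  11: (6,0) 0 ''
  12: (0,5) 1 'e'
  13: (5,17) 0 ''
  14: (17,7) 1 'f'
  15: (7,3) 1 'f'
  16: (3,13) 0 ''
  17: (13,4) 1 'g'

n(n+1)/2 = 18·19/2 = 171
Σ LCP = 0 + 1 + 0 + 1 + 1 + 0 + 1 + 1 + 1 + 0 + 1 + 0 + 1 + 0 + 1 + 1 + 0 + 1 = 11
distinct = 171 − 11 = 160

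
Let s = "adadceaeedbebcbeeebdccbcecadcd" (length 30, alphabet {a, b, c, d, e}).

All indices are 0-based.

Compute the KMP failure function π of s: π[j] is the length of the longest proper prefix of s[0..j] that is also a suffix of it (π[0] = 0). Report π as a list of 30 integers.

[0, 0, 1, 2, 0, 0, 1, 0, 0, 0, 0, 0, 0, 0, 0, 0, 0, 0, 0, 0, 0, 0, 0, 0, 0, 0, 1, 2, 0, 0]

π[0] = 0
j=1 s[j]='d': π[1]=0 (border '')
j=2 s[j]='a': π[2]=1 (border 'a')
j=3 s[j]='d': π[3]=2 (border 'ad')
j=4 s[j]='c': k: 2→0; π[4]=0 (border '')
j=5 s[j]='e': π[5]=0 (border '')
j=6 s[j]='a': π[6]=1 (border 'a')
j=7 s[j]='e': k: 1→0; π[7]=0 (border '')
j=8 s[j]='e': π[8]=0 (border '')
j=9 s[j]='d': π[9]=0 (border '')
j=10 s[j]='b': π[10]=0 (border '')
j=11 s[j]='e': π[11]=0 (border '')
j=12 s[j]='b': π[12]=0 (border '')
j=13 s[j]='c': π[13]=0 (border '')
j=14 s[j]='b': π[14]=0 (border '')
j=15 s[j]='e': π[15]=0 (border '')
j=16 s[j]='e': π[16]=0 (border '')
j=17 s[j]='e': π[17]=0 (border '')
j=18 s[j]='b': π[18]=0 (border '')
j=19 s[j]='d': π[19]=0 (border '')
j=20 s[j]='c': π[20]=0 (border '')
j=21 s[j]='c': π[21]=0 (border '')
j=22 s[j]='b': π[22]=0 (border '')
j=23 s[j]='c': π[23]=0 (border '')
j=24 s[j]='e': π[24]=0 (border '')
j=25 s[j]='c': π[25]=0 (border '')
j=26 s[j]='a': π[26]=1 (border 'a')
j=27 s[j]='d': π[27]=2 (border 'ad')
j=28 s[j]='c': k: 2→0; π[28]=0 (border '')
j=29 s[j]='d': π[29]=0 (border '')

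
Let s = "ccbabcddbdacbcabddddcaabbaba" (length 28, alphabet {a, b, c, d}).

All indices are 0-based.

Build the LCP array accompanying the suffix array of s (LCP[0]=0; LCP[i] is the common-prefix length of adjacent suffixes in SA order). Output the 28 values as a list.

[0, 1, 1, 2, 2, 2, 1, 0, 2, 3, 1, 1, 2, 1, 2, 0, 2, 1, 2, 1, 1, 0, 1, 1, 1, 2, 2, 3]

sorted suffixes:
  #0 SA[0]=27  'a'
  #1 SA[1]=21  'aabbaba'
  #2 SA[2]=25  'aba'
  #3 SA[3]=22  'abbaba'
  #4 SA[4]=3  'abcddbdacbcabddddcaabbaba'
  #5 SA[5]=14  'abddddcaabbaba'
  #6 SA[6]=10  'acbcabddddcaabbaba'
  #7 SA[7]=26  'ba'
  #8 SA[8]=24  'baba'
  #9 SA[9]=2  'babcddbdacbcabddddcaabbaba'
  #10 SA[10]=23  'bbaba'
  #11 SA[11]=12  'bcabddddcaabbaba'
  #12 SA[12]=4  'bcddbdacbcabddddcaabbaba'
  #13 SA[13]=8  'bdacbcabddddcaabbaba'
  #14 SA[14]=15  'bddddcaabbaba'
  #15 SA[15]=20  'caabbaba'
  #16 SA[16]=13  'cabddddcaabbaba'
  #17 SA[17]=1  'cbabcddbdacbcabddddcaabbaba'
  #18 SA[18]=11  'cbcabddddcaabbaba'
  #19 SA[19]=0  'ccbabcddbdacbcabddddcaabbaba'
  #20 SA[20]=5  'cddbdacbcabddddcaabbaba'
  #21 SA[21]=9  'dacbcabddddcaabbaba'
  #22 SA[22]=7  'dbdacbcabddddcaabbaba'
  #23 SA[23]=19  'dcaabbaba'
  #24 SA[24]=6  'ddbdacbcabddddcaabbaba'
  #25 SA[25]=18  'ddcaabbaba'
  #26 SA[26]=17  'dddcaabbaba'
  #27 SA[27]=16  'ddddcaabbaba'

SA = [27, 21, 25, 22, 3, 14, 10, 26, 24, 2, 23, 12, 4, 8, 15, 20, 13, 1, 11, 0, 5, 9, 7, 19, 6, 18, 17, 16]
rank  pair      lcp
   1  s[27:],s[21:]  1  'a'
   2  s[21:],s[25:]  1  'a'
   3  s[25:],s[22:]  2  'ab'
   4  s[22:],s[3:]  2  'ab'
   5  s[3:],s[14:]  2  'ab'
   6  s[14:],s[10:]  1  'a'
   7  s[10:],s[26:]  0  ''
   8  s[26:],s[24:]  2  'ba'
   9  s[24:],s[2:]  3  'bab'
  10  s[2:],s[23:]  1  'b'
  11  s[23:],s[12:]  1  'b'
  12  s[12:],s[4:]  2  'bc'
  13  s[4:],s[8:]  1  'b'
  14  s[8:],s[15:]  2  'bd'
  15  s[15:],s[20:]  0  ''
  16  s[20:],s[13:]  2  'ca'
  17  s[13:],s[1:]  1  'c'
  18  s[1:],s[11:]  2  'cb'
  19  s[11:],s[0:]  1  'c'
  20  s[0:],s[5:]  1  'c'
  21  s[5:],s[9:]  0  ''
  22  s[9:],s[7:]  1  'd'
  23  s[7:],s[19:]  1  'd'
  24  s[19:],s[6:]  1  'd'
  25  s[6:],s[18:]  2  'dd'
  26  s[18:],s[17:]  2  'dd'
  27  s[17:],s[16:]  3  'ddd'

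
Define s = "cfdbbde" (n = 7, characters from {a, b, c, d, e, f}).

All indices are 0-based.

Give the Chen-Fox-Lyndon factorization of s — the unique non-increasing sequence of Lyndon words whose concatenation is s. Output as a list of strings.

["cfd", "bbde"]

emit factor 1: 'cfd' (i=0, period=3)
emit factor 2: 'bbde' (i=3, period=4)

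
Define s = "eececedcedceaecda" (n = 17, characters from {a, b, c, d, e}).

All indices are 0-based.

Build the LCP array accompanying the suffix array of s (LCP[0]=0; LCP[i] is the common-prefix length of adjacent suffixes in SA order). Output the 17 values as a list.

rank→(start, suffix):
  0 → (16, 'a')
  1 → (12, 'aecda')
  2 → (14, 'cda')
  3 → (10, 'ceaecda')
  4 → (2, 'cecedcedceaecda')
  5 → (7, 'cedceaecda')
  6 → (4, 'cedcedceaecda')
  7 → (15, 'da')
  8 → (9, 'dceaecda')
  9 → (6, 'dcedceaecda')
  10 → (11, 'eaecda')
  11 → (13, 'ecda')
  12 → (1, 'ececedcedceaecda')
  13 → (3, 'ecedcedceaecda')
  14 → (8, 'edceaecda')
  15 → (5, 'edcedceaecda')
  16 → (0, 'eececedcedceaecda')

SA = [16, 12, 14, 10, 2, 7, 4, 15, 9, 6, 11, 13, 1, 3, 8, 5, 0]
i: (SA[i-1],SA[i]) lcp shared
  1: (16,12) 1 'a'
  2: (12,14) 0 ''
  3: (14,10) 1 'c'
  4: (10,2) 2 'ce'
  5: (2,7) 2 'ce'
  6: (7,4) 5 'cedce'
  7: (4,15) 0 ''
  8: (15,9) 1 'd'
  9: (9,6) 3 'dce'
  10: (6,11) 0 ''
  11: (11,13) 1 'e'
  12: (13,1) 2 'ec'
  13: (1,3) 3 'ece'
  14: (3,8) 1 'e'
  15: (8,5) 4 'edce'
  16: (5,0) 1 'e'

[0, 1, 0, 1, 2, 2, 5, 0, 1, 3, 0, 1, 2, 3, 1, 4, 1]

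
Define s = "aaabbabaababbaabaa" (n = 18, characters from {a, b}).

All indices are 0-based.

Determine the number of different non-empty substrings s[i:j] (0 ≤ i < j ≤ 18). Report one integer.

128

rank→(start, suffix):
  0 → (17, 'a')
  1 → (16, 'aa')
  2 → (0, 'aaabbabaababbaabaa')
  3 → (13, 'aabaa')
  4 → (7, 'aababbaabaa')
  5 → (1, 'aabbabaababbaabaa')
  6 → (14, 'abaa')
  7 → (5, 'abaababbaabaa')
  8 → (8, 'ababbaabaa')
  9 → (10, 'abbaabaa')
  10 → (2, 'abbabaababbaabaa')
  11 → (15, 'baa')
  12 → (12, 'baabaa')
  13 → (6, 'baababbaabaa')
  14 → (4, 'babaababbaabaa')
  15 → (9, 'babbaabaa')
  16 → (11, 'bbaabaa')
  17 → (3, 'bbabaababbaabaa')

SA = [17, 16, 0, 13, 7, 1, 14, 5, 8, 10, 2, 15, 12, 6, 4, 9, 11, 3]
rank  pair      lcp
   1  s[17:],s[16:]  1  'a'
   2  s[16:],s[0:]  2  'aa'
   3  s[0:],s[13:]  2  'aa'
   4  s[13:],s[7:]  4  'aaba'
   5  s[7:],s[1:]  3  'aab'
   6  s[1:],s[14:]  1  'a'
   7  s[14:],s[5:]  4  'abaa'
   8  s[5:],s[8:]  3  'aba'
   9  s[8:],s[10:]  2  'ab'
  10  s[10:],s[2:]  4  'abba'
  11  s[2:],s[15:]  0  ''
  12  s[15:],s[12:]  3  'baa'
  13  s[12:],s[6:]  5  'baaba'
  14  s[6:],s[4:]  2  'ba'
  15  s[4:],s[9:]  3  'bab'
  16  s[9:],s[11:]  1  'b'
  17  s[11:],s[3:]  3  'bba'

n(n+1)/2 = 18·19/2 = 171
Σ LCP = 0 + 1 + 2 + 2 + 4 + 3 + 1 + 4 + 3 + 2 + 4 + 0 + 3 + 5 + 2 + 3 + 1 + 3 = 43
distinct = 171 − 43 = 128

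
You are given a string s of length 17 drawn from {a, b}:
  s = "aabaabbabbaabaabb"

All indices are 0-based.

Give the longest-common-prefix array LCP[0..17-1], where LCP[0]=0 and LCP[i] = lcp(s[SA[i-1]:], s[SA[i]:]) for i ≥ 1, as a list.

[0, 7, 3, 4, 1, 6, 2, 3, 4, 0, 1, 4, 5, 2, 1, 2, 3]

rank | idx | suffix
   0 |  10 | aabaabb
   1 |   0 | aabaabbabbaabaabb
   2 |  13 | aabb
   3 |   3 | aabbabbaabaabb
   4 |  11 | abaabb
   5 |   1 | abaabbabbaabaabb
   6 |  14 | abb
   7 |   7 | abbaabaabb
   8 |   4 | abbabbaabaabb
   9 |  16 | b
  10 |   9 | baabaabb
  11 |  12 | baabb
  12 |   2 | baabbabbaabaabb
  13 |   6 | babbaabaabb
  14 |  15 | bb
  15 |   8 | bbaabaabb
  16 |   5 | bbabbaabaabb

SA = [10, 0, 13, 3, 11, 1, 14, 7, 4, 16, 9, 12, 2, 6, 15, 8, 5]
[i] adj suffixes → lcp
  [1] 10/0 → 7 ('aabaabb')
  [2] 0/13 → 3 ('aab')
  [3] 13/3 → 4 ('aabb')
  [4] 3/11 → 1 ('a')
  [5] 11/1 → 6 ('abaabb')
  [6] 1/14 → 2 ('ab')
  [7] 14/7 → 3 ('abb')
  [8] 7/4 → 4 ('abba')
  [9] 4/16 → 0 ('')
  [10] 16/9 → 1 ('b')
  [11] 9/12 → 4 ('baab')
  [12] 12/2 → 5 ('baabb')
  [13] 2/6 → 2 ('ba')
  [14] 6/15 → 1 ('b')
  [15] 15/8 → 2 ('bb')
  [16] 8/5 → 3 ('bba')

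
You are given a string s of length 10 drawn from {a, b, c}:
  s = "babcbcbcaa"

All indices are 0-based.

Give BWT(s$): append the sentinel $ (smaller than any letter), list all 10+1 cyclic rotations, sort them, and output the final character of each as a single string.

rank  rotation     last
    0  $babcbcbcaa  a
    1  a$babcbcbca  a
    2  aa$babcbcbc  c
    3  abcbcbcaa$b  b
    4  babcbcbcaa$  $
    5  bcaa$babcbc  c
    6  bcbcaa$babc  c
    7  bcbcbcaa$ba  a
    8  caa$babcbcb  b
    9  cbcaa$babcb  b
   10  cbcbcaa$bab  b

aacb$ccabbb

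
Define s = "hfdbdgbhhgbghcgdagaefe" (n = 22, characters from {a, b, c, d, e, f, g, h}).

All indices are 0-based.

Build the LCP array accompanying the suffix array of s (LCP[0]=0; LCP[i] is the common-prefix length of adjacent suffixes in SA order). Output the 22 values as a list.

rank→(start, suffix):
  0 → (18, 'aefe')
  1 → (16, 'agaefe')
  2 → (3, 'bdgbhhgbghcgdagaefe')
  3 → (10, 'bghcgdagaefe')
  4 → (6, 'bhhgbghcgdagaefe')
  5 → (13, 'cgdagaefe')
  6 → (15, 'dagaefe')
  7 → (2, 'dbdgbhhgbghcgdagaefe')
  8 → (4, 'dgbhhgbghcgdagaefe')
  9 → (21, 'e')
  10 → (19, 'efe')
  11 → (1, 'fdbdgbhhgbghcgdagaefe')
  12 → (20, 'fe')
  13 → (17, 'gaefe')
  14 → (9, 'gbghcgdagaefe')
  15 → (5, 'gbhhgbghcgdagaefe')
  16 → (14, 'gdagaefe')
  17 → (11, 'ghcgdagaefe')
  18 → (12, 'hcgdagaefe')
  19 → (0, 'hfdbdgbhhgbghcgdagaefe')
  20 → (8, 'hgbghcgdagaefe')
  21 → (7, 'hhgbghcgdagaefe')

SA = [18, 16, 3, 10, 6, 13, 15, 2, 4, 21, 19, 1, 20, 17, 9, 5, 14, 11, 12, 0, 8, 7]
rank  pair      lcp
   1  s[18:],s[16:]  1  'a'
   2  s[16:],s[3:]  0  ''
   3  s[3:],s[10:]  1  'b'
   4  s[10:],s[6:]  1  'b'
   5  s[6:],s[13:]  0  ''
   6  s[13:],s[15:]  0  ''
   7  s[15:],s[2:]  1  'd'
   8  s[2:],s[4:]  1  'd'
   9  s[4:],s[21:]  0  ''
  10  s[21:],s[19:]  1  'e'
  11  s[19:],s[1:]  0  ''
  12  s[1:],s[20:]  1  'f'
  13  s[20:],s[17:]  0  ''
  14  s[17:],s[9:]  1  'g'
  15  s[9:],s[5:]  2  'gb'
  16  s[5:],s[14:]  1  'g'
  17  s[14:],s[11:]  1  'g'
  18  s[11:],s[12:]  0  ''
  19  s[12:],s[0:]  1  'h'
  20  s[0:],s[8:]  1  'h'
  21  s[8:],s[7:]  1  'h'

[0, 1, 0, 1, 1, 0, 0, 1, 1, 0, 1, 0, 1, 0, 1, 2, 1, 1, 0, 1, 1, 1]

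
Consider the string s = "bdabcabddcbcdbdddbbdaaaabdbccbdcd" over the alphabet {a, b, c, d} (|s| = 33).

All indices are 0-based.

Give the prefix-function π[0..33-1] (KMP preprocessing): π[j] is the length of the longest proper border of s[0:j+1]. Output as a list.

[0, 0, 0, 1, 0, 0, 1, 2, 0, 0, 1, 0, 0, 1, 2, 0, 0, 1, 1, 2, 3, 0, 0, 0, 1, 2, 1, 0, 0, 1, 2, 0, 0]

π[0] = 0
j=1 s[j]='d': π[1]=0 (border '')
j=2 s[j]='a': π[2]=0 (border '')
j=3 s[j]='b': π[3]=1 (border 'b')
j=4 s[j]='c': k: 1→0; π[4]=0 (border '')
j=5 s[j]='a': π[5]=0 (border '')
j=6 s[j]='b': π[6]=1 (border 'b')
j=7 s[j]='d': π[7]=2 (border 'bd')
j=8 s[j]='d': k: 2→0; π[8]=0 (border '')
j=9 s[j]='c': π[9]=0 (border '')
j=10 s[j]='b': π[10]=1 (border 'b')
j=11 s[j]='c': k: 1→0; π[11]=0 (border '')
j=12 s[j]='d': π[12]=0 (border '')
j=13 s[j]='b': π[13]=1 (border 'b')
j=14 s[j]='d': π[14]=2 (border 'bd')
j=15 s[j]='d': k: 2→0; π[15]=0 (border '')
j=16 s[j]='d': π[16]=0 (border '')
j=17 s[j]='b': π[17]=1 (border 'b')
j=18 s[j]='b': k: 1→0; π[18]=1 (border 'b')
j=19 s[j]='d': π[19]=2 (border 'bd')
j=20 s[j]='a': π[20]=3 (border 'bda')
j=21 s[j]='a': k: 3→0; π[21]=0 (border '')
j=22 s[j]='a': π[22]=0 (border '')
j=23 s[j]='a': π[23]=0 (border '')
j=24 s[j]='b': π[24]=1 (border 'b')
j=25 s[j]='d': π[25]=2 (border 'bd')
j=26 s[j]='b': k: 2→0; π[26]=1 (border 'b')
j=27 s[j]='c': k: 1→0; π[27]=0 (border '')
j=28 s[j]='c': π[28]=0 (border '')
j=29 s[j]='b': π[29]=1 (border 'b')
j=30 s[j]='d': π[30]=2 (border 'bd')
j=31 s[j]='c': k: 2→0; π[31]=0 (border '')
j=32 s[j]='d': π[32]=0 (border '')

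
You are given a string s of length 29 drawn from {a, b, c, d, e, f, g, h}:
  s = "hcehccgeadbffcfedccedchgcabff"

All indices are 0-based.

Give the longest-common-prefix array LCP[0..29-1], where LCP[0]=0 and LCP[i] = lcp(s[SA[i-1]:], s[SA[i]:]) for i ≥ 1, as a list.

rank→(start, suffix):
  0 → (25, 'abff')
  1 → (8, 'adbffcfedccedchgcabff')
  2 → (26, 'bff')
  3 → (10, 'bffcfedccedchgcabff')
  4 → (24, 'cabff')
  5 → (17, 'ccedchgcabff')
  6 → (4, 'ccgeadbffcfedccedchgcabff')
  7 → (18, 'cedchgcabff')
  8 → (1, 'cehccgeadbffcfedccedchgcabff')
  9 → (13, 'cfedccedchgcabff')
  10 → (5, 'cgeadbffcfedccedchgcabff')
  11 → (21, 'chgcabff')
  12 → (9, 'dbffcfedccedchgcabff')
  13 → (16, 'dccedchgcabff')
  14 → (20, 'dchgcabff')
  15 → (7, 'eadbffcfedccedchgcabff')
  16 → (15, 'edccedchgcabff')
  17 → (19, 'edchgcabff')
  18 → (2, 'ehccgeadbffcfedccedchgcabff')
  19 → (28, 'f')
  20 → (12, 'fcfedccedchgcabff')
  21 → (14, 'fedccedchgcabff')
  22 → (27, 'ff')
  23 → (11, 'ffcfedccedchgcabff')
  24 → (23, 'gcabff')
  25 → (6, 'geadbffcfedccedchgcabff')
  26 → (3, 'hccgeadbffcfedccedchgcabff')
  27 → (0, 'hcehccgeadbffcfedccedchgcabff')
  28 → (22, 'hgcabff')

SA = [25, 8, 26, 10, 24, 17, 4, 18, 1, 13, 5, 21, 9, 16, 20, 7, 15, 19, 2, 28, 12, 14, 27, 11, 23, 6, 3, 0, 22]
i: (SA[i-1],SA[i]) lcp shared
  1: (25,8) 1 'a'
  2: (8,26) 0 ''
  3: (26,10) 3 'bff'
  4: (10,24) 0 ''
  5: (24,17) 1 'c'
  6: (17,4) 2 'cc'
  7: (4,18) 1 'c'
  8: (18,1) 2 'ce'
  9: (1,13) 1 'c'
  10: (13,5) 1 'c'
  11: (5,21) 1 'c'
  12: (21,9) 0 ''
  13: (9,16) 1 'd'
  14: (16,20) 2 'dc'
  15: (20,7) 0 ''
  16: (7,15) 1 'e'
  17: (15,19) 3 'edc'
  18: (19,2) 1 'e'
  19: (2,28) 0 ''
  20: (28,12) 1 'f'
  21: (12,14) 1 'f'
  22: (14,27) 1 'f'
  23: (27,11) 2 'ff'
  24: (11,23) 0 ''
  25: (23,6) 1 'g'
  26: (6,3) 0 ''
  27: (3,0) 2 'hc'
  28: (0,22) 1 'h'

[0, 1, 0, 3, 0, 1, 2, 1, 2, 1, 1, 1, 0, 1, 2, 0, 1, 3, 1, 0, 1, 1, 1, 2, 0, 1, 0, 2, 1]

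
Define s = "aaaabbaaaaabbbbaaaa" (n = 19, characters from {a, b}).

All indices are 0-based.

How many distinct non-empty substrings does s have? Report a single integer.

135

sorted suffixes:
  #0 SA[0]=18  'a'
  #1 SA[1]=17  'aa'
  #2 SA[2]=16  'aaa'
  #3 SA[3]=15  'aaaa'
  #4 SA[4]=6  'aaaaabbbbaaaa'
  #5 SA[5]=0  'aaaabbaaaaabbbbaaaa'
  #6 SA[6]=7  'aaaabbbbaaaa'
  #7 SA[7]=1  'aaabbaaaaabbbbaaaa'
  #8 SA[8]=8  'aaabbbbaaaa'
  #9 SA[9]=2  'aabbaaaaabbbbaaaa'
  #10 SA[10]=9  'aabbbbaaaa'
  #11 SA[11]=3  'abbaaaaabbbbaaaa'
  #12 SA[12]=10  'abbbbaaaa'
  #13 SA[13]=14  'baaaa'
  #14 SA[14]=5  'baaaaabbbbaaaa'
  #15 SA[15]=13  'bbaaaa'
  #16 SA[16]=4  'bbaaaaabbbbaaaa'
  #17 SA[17]=12  'bbbaaaa'
  #18 SA[18]=11  'bbbbaaaa'

SA = [18, 17, 16, 15, 6, 0, 7, 1, 8, 2, 9, 3, 10, 14, 5, 13, 4, 12, 11]
[i] adj suffixes → lcp
  [1] 18/17 → 1 ('a')
  [2] 17/16 → 2 ('aa')
  [3] 16/15 → 3 ('aaa')
  [4] 15/6 → 4 ('aaaa')
  [5] 6/0 → 4 ('aaaa')
  [6] 0/7 → 6 ('aaaabb')
  [7] 7/1 → 3 ('aaa')
  [8] 1/8 → 5 ('aaabb')
  [9] 8/2 → 2 ('aa')
  [10] 2/9 → 4 ('aabb')
  [11] 9/3 → 1 ('a')
  [12] 3/10 → 3 ('abb')
  [13] 10/14 → 0 ('')
  [14] 14/5 → 5 ('baaaa')
  [15] 5/13 → 1 ('b')
  [16] 13/4 → 6 ('bbaaaa')
  [17] 4/12 → 2 ('bb')
  [18] 12/11 → 3 ('bbb')

n(n+1)/2 = 19·20/2 = 190
Σ LCP = 0 + 1 + 2 + 3 + 4 + 4 + 6 + 3 + 5 + 2 + 4 + 1 + 3 + 0 + 5 + 1 + 6 + 2 + 3 = 55
distinct = 190 − 55 = 135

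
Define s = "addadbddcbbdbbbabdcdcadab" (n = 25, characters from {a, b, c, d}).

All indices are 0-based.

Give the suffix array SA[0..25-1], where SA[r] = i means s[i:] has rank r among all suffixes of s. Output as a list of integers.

rank | idx | suffix
   0 |  23 | ab
   1 |  15 | abdcdcadab
   2 |  21 | adab
   3 |   3 | adbddcbbdbbbabdcdcadab
   4 |   0 | addadbddcbbdbbbabdcdcadab
   5 |  24 | b
   6 |  14 | babdcdcadab
   7 |  13 | bbabdcdcadab
   8 |  12 | bbbabdcdcadab
   9 |   9 | bbdbbbabdcdcadab
  10 |  10 | bdbbbabdcdcadab
  11 |  16 | bdcdcadab
  12 |   5 | bddcbbdbbbabdcdcadab
  13 |  20 | cadab
  14 |   8 | cbbdbbbabdcdcadab
  15 |  18 | cdcadab
  16 |  22 | dab
  17 |   2 | dadbddcbbdbbbabdcdcadab
  18 |  11 | dbbbabdcdcadab
  19 |   4 | dbddcbbdbbbabdcdcadab
  20 |  19 | dcadab
  21 |   7 | dcbbdbbbabdcdcadab
  22 |  17 | dcdcadab
  23 |   1 | ddadbddcbbdbbbabdcdcadab
  24 |   6 | ddcbbdbbbabdcdcadab

[23, 15, 21, 3, 0, 24, 14, 13, 12, 9, 10, 16, 5, 20, 8, 18, 22, 2, 11, 4, 19, 7, 17, 1, 6]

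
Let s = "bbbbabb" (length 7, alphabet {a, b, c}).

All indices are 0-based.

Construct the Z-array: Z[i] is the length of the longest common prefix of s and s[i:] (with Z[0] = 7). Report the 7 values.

[7, 3, 2, 1, 0, 2, 1]

Z[0]=7
i=1: outside box; Z[1]=3 extend→box=[1,4)
i=2: min(r-i=2, Z[1]=3)=2; Z[2]=2
i=3: min(r-i=1, Z[2]=2)=1; Z[3]=1
i=4: outside box; Z[4]=0
i=5: outside box; Z[5]=2 extend→box=[5,7)
i=6: min(r-i=1, Z[1]=3)=1; Z[6]=1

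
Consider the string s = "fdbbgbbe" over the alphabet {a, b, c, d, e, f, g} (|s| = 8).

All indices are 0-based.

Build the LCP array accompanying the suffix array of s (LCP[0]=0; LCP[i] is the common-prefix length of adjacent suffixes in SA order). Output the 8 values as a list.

[0, 2, 1, 1, 0, 0, 0, 0]

rank | idx | suffix
   0 |   5 | bbe
   1 |   2 | bbgbbe
   2 |   6 | be
   3 |   3 | bgbbe
   4 |   1 | dbbgbbe
   5 |   7 | e
   6 |   0 | fdbbgbbe
   7 |   4 | gbbe

SA = [5, 2, 6, 3, 1, 7, 0, 4]
rank  pair      lcp
   1  s[5:],s[2:]  2  'bb'
   2  s[2:],s[6:]  1  'b'
   3  s[6:],s[3:]  1  'b'
   4  s[3:],s[1:]  0  ''
   5  s[1:],s[7:]  0  ''
   6  s[7:],s[0:]  0  ''
   7  s[0:],s[4:]  0  ''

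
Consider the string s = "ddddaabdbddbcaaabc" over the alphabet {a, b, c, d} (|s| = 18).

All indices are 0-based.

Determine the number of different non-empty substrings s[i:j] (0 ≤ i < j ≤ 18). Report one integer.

146

sorted suffixes:
  #0 SA[0]=13  'aaabc'
  #1 SA[1]=14  'aabc'
  #2 SA[2]=4  'aabdbddbcaaabc'
  #3 SA[3]=15  'abc'
  #4 SA[4]=5  'abdbddbcaaabc'
  #5 SA[5]=16  'bc'
  #6 SA[6]=11  'bcaaabc'
  #7 SA[7]=6  'bdbddbcaaabc'
  #8 SA[8]=8  'bddbcaaabc'
  #9 SA[9]=17  'c'
  #10 SA[10]=12  'caaabc'
  #11 SA[11]=3  'daabdbddbcaaabc'
  #12 SA[12]=10  'dbcaaabc'
  #13 SA[13]=7  'dbddbcaaabc'
  #14 SA[14]=2  'ddaabdbddbcaaabc'
  #15 SA[15]=9  'ddbcaaabc'
  #16 SA[16]=1  'dddaabdbddbcaaabc'
  #17 SA[17]=0  'ddddaabdbddbcaaabc'

SA = [13, 14, 4, 15, 5, 16, 11, 6, 8, 17, 12, 3, 10, 7, 2, 9, 1, 0]
i: (SA[i-1],SA[i]) lcp shared
  1: (13,14) 2 'aa'
  2: (14,4) 3 'aab'
  3: (4,15) 1 'a'
  4: (15,5) 2 'ab'
  5: (5,16) 0 ''
  6: (16,11) 2 'bc'
  7: (11,6) 1 'b'
  8: (6,8) 2 'bd'
  9: (8,17) 0 ''
  10: (17,12) 1 'c'
  11: (12,3) 0 ''
  12: (3,10) 1 'd'
  13: (10,7) 2 'db'
  14: (7,2) 1 'd'
  15: (2,9) 2 'dd'
  16: (9,1) 2 'dd'
  17: (1,0) 3 'ddd'

n(n+1)/2 = 18·19/2 = 171
Σ LCP = 0 + 2 + 3 + 1 + 2 + 0 + 2 + 1 + 2 + 0 + 1 + 0 + 1 + 2 + 1 + 2 + 2 + 3 = 25
distinct = 171 − 25 = 146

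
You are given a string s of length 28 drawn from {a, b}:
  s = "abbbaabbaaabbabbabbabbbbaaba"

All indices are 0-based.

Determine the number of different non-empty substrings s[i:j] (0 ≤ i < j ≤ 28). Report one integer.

307

rank→(start, suffix):
  0 → (27, 'a')
  1 → (8, 'aaabbabbabbabbbbaaba')
  2 → (24, 'aaba')
  3 → (4, 'aabbaaabbabbabbabbbbaaba')
  4 → (9, 'aabbabbabbabbbbaaba')
  5 → (25, 'aba')
  6 → (5, 'abbaaabbabbabbabbbbaaba')
  7 → (10, 'abbabbabbabbbbaaba')
  8 → (13, 'abbabbabbbbaaba')
  9 → (16, 'abbabbbbaaba')
  10 → (0, 'abbbaabbaaabbabbabbabbbbaaba')
  11 → (19, 'abbbbaaba')
  12 → (26, 'ba')
  13 → (7, 'baaabbabbabbabbbbaaba')
  14 → (23, 'baaba')
  15 → (3, 'baabbaaabbabbabbabbbbaaba')
  16 → (12, 'babbabbabbbbaaba')
  17 → (15, 'babbabbbbaaba')
  18 → (18, 'babbbbaaba')
  19 → (6, 'bbaaabbabbabbabbbbaaba')
  20 → (22, 'bbaaba')
  21 → (2, 'bbaabbaaabbabbabbabbbbaaba')
  22 → (11, 'bbabbabbabbbbaaba')
  23 → (14, 'bbabbabbbbaaba')
  24 → (17, 'bbabbbbaaba')
  25 → (21, 'bbbaaba')
  26 → (1, 'bbbaabbaaabbabbabbabbbbaaba')
  27 → (20, 'bbbbaaba')

SA = [27, 8, 24, 4, 9, 25, 5, 10, 13, 16, 0, 19, 26, 7, 23, 3, 12, 15, 18, 6, 22, 2, 11, 14, 17, 21, 1, 20]
i: (SA[i-1],SA[i]) lcp shared
  1: (27,8) 1 'a'
  2: (8,24) 2 'aa'
  3: (24,4) 3 'aab'
  4: (4,9) 5 'aabba'
  5: (9,25) 1 'a'
  6: (25,5) 2 'ab'
  7: (5,10) 4 'abba'
  8: (10,13) 9 'abbabbabb'
  9: (13,16) 6 'abbabb'
  10: (16,0) 3 'abb'
  11: (0,19) 4 'abbb'
  12: (19,26) 0 ''
  13: (26,7) 2 'ba'
  14: (7,23) 3 'baa'
  15: (23,3) 4 'baab'
  16: (3,12) 2 'ba'
  17: (12,15) 7 'babbabb'
  18: (15,18) 4 'babb'
  19: (18,6) 1 'b'
  20: (6,22) 4 'bbaa'
  21: (22,2) 5 'bbaab'
  22: (2,11) 3 'bba'
  23: (11,14) 8 'bbabbabb'
  24: (14,17) 5 'bbabb'
  25: (17,21) 2 'bb'
  26: (21,1) 6 'bbbaab'
  27: (1,20) 3 'bbb'

n(n+1)/2 = 28·29/2 = 406
Σ LCP = 0 + 1 + 2 + 3 + 5 + 1 + 2 + 4 + 9 + 6 + 3 + 4 + 0 + 2 + 3 + 4 + 2 + 7 + 4 + 1 + 4 + 5 + 3 + 8 + 5 + 2 + 6 + 3 = 99
distinct = 406 − 99 = 307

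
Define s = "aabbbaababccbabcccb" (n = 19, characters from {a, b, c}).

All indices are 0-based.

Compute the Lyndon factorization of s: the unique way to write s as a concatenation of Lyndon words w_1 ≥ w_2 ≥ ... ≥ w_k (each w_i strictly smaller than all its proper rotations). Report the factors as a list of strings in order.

["aabbb", "aababccbabcccb"]

emit factor 1: 'aabbb' (i=0, period=5)
emit factor 2: 'aababccbabcccb' (i=5, period=14)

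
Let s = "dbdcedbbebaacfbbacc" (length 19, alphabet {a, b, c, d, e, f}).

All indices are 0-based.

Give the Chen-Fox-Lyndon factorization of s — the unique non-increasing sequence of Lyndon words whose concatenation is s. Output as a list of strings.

emit factor 1: 'd' (i=0, period=1)
emit factor 2: 'bdced' (i=1, period=5)
emit factor 3: 'bbe' (i=6, period=3)
emit factor 4: 'b' (i=9, period=1)
emit factor 5: 'aacfbbacc' (i=10, period=9)

["d", "bdced", "bbe", "b", "aacfbbacc"]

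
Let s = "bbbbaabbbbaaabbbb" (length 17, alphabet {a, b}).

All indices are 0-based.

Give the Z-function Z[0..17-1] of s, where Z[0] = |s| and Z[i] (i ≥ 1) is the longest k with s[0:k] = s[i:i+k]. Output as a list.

[17, 3, 2, 1, 0, 0, 6, 3, 2, 1, 0, 0, 0, 4, 3, 2, 1]

Z[0]=17
i=1: i≥r, start 0; Z[1]=3 extend→box=[1,4)
i=2: min(r-i=2, Z[1]=3)=2; Z[2]=2
i=3: min(r-i=1, Z[2]=2)=1; Z[3]=1
i=4: i≥r, start 0; Z[4]=0
i=5: i≥r, start 0; Z[5]=0
i=6: i≥r, start 0; Z[6]=6 extend→box=[6,12)
i=7: min(r-i=5, Z[1]=3)=3; Z[7]=3
i=8: min(r-i=4, Z[2]=2)=2; Z[8]=2
i=9: min(r-i=3, Z[3]=1)=1; Z[9]=1
i=10: min(r-i=2, Z[4]=0)=0; Z[10]=0
i=11: min(r-i=1, Z[5]=0)=0; Z[11]=0
i=12: i≥r, start 0; Z[12]=0
i=13: i≥r, start 0; Z[13]=4 extend→box=[13,17)
i=14: min(r-i=3, Z[1]=3)=3; Z[14]=3
i=15: min(r-i=2, Z[2]=2)=2; Z[15]=2
i=16: min(r-i=1, Z[3]=1)=1; Z[16]=1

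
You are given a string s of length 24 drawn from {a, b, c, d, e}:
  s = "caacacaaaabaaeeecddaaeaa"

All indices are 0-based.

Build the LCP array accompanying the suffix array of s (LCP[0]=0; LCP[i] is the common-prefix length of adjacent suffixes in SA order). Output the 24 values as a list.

sorted suffixes:
  #0 SA[0]=23  'a'
  #1 SA[1]=22  'aa'
  #2 SA[2]=6  'aaaabaaeeecddaaeaa'
  #3 SA[3]=7  'aaabaaeeecddaaeaa'
  #4 SA[4]=8  'aabaaeeecddaaeaa'
  #5 SA[5]=1  'aacacaaaabaaeeecddaaeaa'
  #6 SA[6]=19  'aaeaa'
  #7 SA[7]=11  'aaeeecddaaeaa'
  #8 SA[8]=9  'abaaeeecddaaeaa'
  #9 SA[9]=4  'acaaaabaaeeecddaaeaa'
  #10 SA[10]=2  'acacaaaabaaeeecddaaeaa'
  #11 SA[11]=20  'aeaa'
  #12 SA[12]=12  'aeeecddaaeaa'
  #13 SA[13]=10  'baaeeecddaaeaa'
  #14 SA[14]=5  'caaaabaaeeecddaaeaa'
  #15 SA[15]=0  'caacacaaaabaaeeecddaaeaa'
  #16 SA[16]=3  'cacaaaabaaeeecddaaeaa'
  #17 SA[17]=16  'cddaaeaa'
  #18 SA[18]=18  'daaeaa'
  #19 SA[19]=17  'ddaaeaa'
  #20 SA[20]=21  'eaa'
  #21 SA[21]=15  'ecddaaeaa'
  #22 SA[22]=14  'eecddaaeaa'
  #23 SA[23]=13  'eeecddaaeaa'

SA = [23, 22, 6, 7, 8, 1, 19, 11, 9, 4, 2, 20, 12, 10, 5, 0, 3, 16, 18, 17, 21, 15, 14, 13]
rank  pair      lcp
   1  s[23:],s[22:]  1  'a'
   2  s[22:],s[6:]  2  'aa'
   3  s[6:],s[7:]  3  'aaa'
   4  s[7:],s[8:]  2  'aa'
   5  s[8:],s[1:]  2  'aa'
   6  s[1:],s[19:]  2  'aa'
   7  s[19:],s[11:]  3  'aae'
   8  s[11:],s[9:]  1  'a'
   9  s[9:],s[4:]  1  'a'
  10  s[4:],s[2:]  3  'aca'
  11  s[2:],s[20:]  1  'a'
  12  s[20:],s[12:]  2  'ae'
  13  s[12:],s[10:]  0  ''
  14  s[10:],s[5:]  0  ''
  15  s[5:],s[0:]  3  'caa'
  16  s[0:],s[3:]  2  'ca'
  17  s[3:],s[16:]  1  'c'
  18  s[16:],s[18:]  0  ''
  19  s[18:],s[17:]  1  'd'
  20  s[17:],s[21:]  0  ''
  21  s[21:],s[15:]  1  'e'
  22  s[15:],s[14:]  1  'e'
  23  s[14:],s[13:]  2  'ee'

[0, 1, 2, 3, 2, 2, 2, 3, 1, 1, 3, 1, 2, 0, 0, 3, 2, 1, 0, 1, 0, 1, 1, 2]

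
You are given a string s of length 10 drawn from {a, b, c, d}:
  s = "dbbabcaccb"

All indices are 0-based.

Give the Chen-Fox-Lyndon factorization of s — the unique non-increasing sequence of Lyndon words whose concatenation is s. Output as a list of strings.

emit factor 1: 'd' (i=0, period=1)
emit factor 2: 'b' (i=1, period=1)
emit factor 3: 'b' (i=2, period=1)
emit factor 4: 'abcaccb' (i=3, period=7)

["d", "b", "b", "abcaccb"]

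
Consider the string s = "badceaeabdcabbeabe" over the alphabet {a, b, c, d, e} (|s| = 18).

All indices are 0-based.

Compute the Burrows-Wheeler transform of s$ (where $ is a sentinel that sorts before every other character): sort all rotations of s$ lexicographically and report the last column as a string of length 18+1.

eceebe$aaabddbababc

rank  rotation             last
    0  $badceaeabdcabbeabe  e
    1  abbeabe$badceaeabdc  c
    2  abdcabbeabe$badceae  e
    3  abe$badceaeabdcabbe  e
    4  adceaeabdcabbeabe$b  b
    5  aeabdcabbeabe$badce  e
    6  badceaeabdcabbeabe$  $
    7  bbeabe$badceaeabdca  a
    8  bdcabbeabe$badceaea  a
    9  be$badceaeabdcabbea  a
   10  beabe$badceaeabdcab  b
   11  cabbeabe$badceaeabd  d
   12  ceaeabdcabbeabe$bad  d
   13  dcabbeabe$badceaeab  b
   14  dceaeabdcabbeabe$ba  a
   15  e$badceaeabdcabbeab  b
   16  eabdcabbeabe$badcea  a
   17  eabe$badceaeabdcabb  b
   18  eaeabdcabbeabe$badc  c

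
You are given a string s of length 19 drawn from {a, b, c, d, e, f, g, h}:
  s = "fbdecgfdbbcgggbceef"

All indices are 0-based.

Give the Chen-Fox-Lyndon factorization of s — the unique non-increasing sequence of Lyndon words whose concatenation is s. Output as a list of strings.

["f", "bdecgfd", "bbcgggbceef"]

emit factor 1: 'f' (i=0, period=1)
emit factor 2: 'bdecgfd' (i=1, period=7)
emit factor 3: 'bbcgggbceef' (i=8, period=11)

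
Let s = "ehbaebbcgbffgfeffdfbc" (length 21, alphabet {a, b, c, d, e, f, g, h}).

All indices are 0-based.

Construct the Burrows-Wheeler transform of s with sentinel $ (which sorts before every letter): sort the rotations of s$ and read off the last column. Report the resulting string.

cbhefbgbbfaf$dfgebfcfe

rank  rotation                last
    0  $ehbaebbcgbffgfeffdfbc  c
    1  aebbcgbffgfeffdfbc$ehb  b
    2  baebbcgbffgfeffdfbc$eh  h
    3  bbcgbffgfeffdfbc$ehbae  e
    4  bc$ehbaebbcgbffgfeffdf  f
    5  bcgbffgfeffdfbc$ehbaeb  b
    6  bffgfeffdfbc$ehbaebbcg  g
    7  c$ehbaebbcgbffgfeffdfb  b
    8  cgbffgfeffdfbc$ehbaebb  b
    9  dfbc$ehbaebbcgbffgfeff  f
   10  ebbcgbffgfeffdfbc$ehba  a
   11  effdfbc$ehbaebbcgbffgf  f
   12  ehbaebbcgbffgfeffdfbc$  $
   13  fbc$ehbaebbcgbffgfeffd  d
   14  fdfbc$ehbaebbcgbffgfef  f
   15  feffdfbc$ehbaebbcgbffg  g
   16  ffdfbc$ehbaebbcgbffgfe  e
   17  ffgfeffdfbc$ehbaebbcgb  b
   18  fgfeffdfbc$ehbaebbcgbf  f
   19  gbffgfeffdfbc$ehbaebbc  c
   20  gfeffdfbc$ehbaebbcgbff  f
   21  hbaebbcgbffgfeffdfbc$e  e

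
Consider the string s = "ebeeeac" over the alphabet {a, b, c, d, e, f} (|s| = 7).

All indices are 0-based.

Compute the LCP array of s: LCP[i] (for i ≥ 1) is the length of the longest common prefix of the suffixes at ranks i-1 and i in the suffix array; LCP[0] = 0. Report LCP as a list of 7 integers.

rank | idx | suffix
   0 |   5 | ac
   1 |   1 | beeeac
   2 |   6 | c
   3 |   4 | eac
   4 |   0 | ebeeeac
   5 |   3 | eeac
   6 |   2 | eeeac

SA = [5, 1, 6, 4, 0, 3, 2]
[i] adj suffixes → lcp
  [1] 5/1 → 0 ('')
  [2] 1/6 → 0 ('')
  [3] 6/4 → 0 ('')
  [4] 4/0 → 1 ('e')
  [5] 0/3 → 1 ('e')
  [6] 3/2 → 2 ('ee')

[0, 0, 0, 0, 1, 1, 2]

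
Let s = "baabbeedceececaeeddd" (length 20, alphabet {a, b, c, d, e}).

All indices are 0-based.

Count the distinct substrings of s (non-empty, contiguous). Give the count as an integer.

188

rank→(start, suffix):
  0 → (1, 'aabbeedceececaeeddd')
  1 → (2, 'abbeedceececaeeddd')
  2 → (14, 'aeeddd')
  3 → (0, 'baabbeedceececaeeddd')
  4 → (3, 'bbeedceececaeeddd')
  5 → (4, 'beedceececaeeddd')
  6 → (13, 'caeeddd')
  7 → (11, 'cecaeeddd')
  8 → (8, 'ceececaeeddd')
  9 → (19, 'd')
  10 → (7, 'dceececaeeddd')
  11 → (18, 'dd')
  12 → (17, 'ddd')
  13 → (12, 'ecaeeddd')
  14 → (10, 'ececaeeddd')
  15 → (6, 'edceececaeeddd')
  16 → (16, 'eddd')
  17 → (9, 'eececaeeddd')
  18 → (5, 'eedceececaeeddd')
  19 → (15, 'eeddd')

SA = [1, 2, 14, 0, 3, 4, 13, 11, 8, 19, 7, 18, 17, 12, 10, 6, 16, 9, 5, 15]
i: (SA[i-1],SA[i]) lcp shared
  1: (1,2) 1 'a'
  2: (2,14) 1 'a'
  3: (14,0) 0 ''
  4: (0,3) 1 'b'
  5: (3,4) 1 'b'
  6: (4,13) 0 ''
  7: (13,11) 1 'c'
  8: (11,8) 2 'ce'
  9: (8,19) 0 ''
  10: (19,7) 1 'd'
  11: (7,18) 1 'd'
  12: (18,17) 2 'dd'
  13: (17,12) 0 ''
  14: (12,10) 2 'ec'
  15: (10,6) 1 'e'
  16: (6,16) 2 'ed'
  17: (16,9) 1 'e'
  18: (9,5) 2 'ee'
  19: (5,15) 3 'eed'

n(n+1)/2 = 20·21/2 = 210
Σ LCP = 0 + 1 + 1 + 0 + 1 + 1 + 0 + 1 + 2 + 0 + 1 + 1 + 2 + 0 + 2 + 1 + 2 + 1 + 2 + 3 = 22
distinct = 210 − 22 = 188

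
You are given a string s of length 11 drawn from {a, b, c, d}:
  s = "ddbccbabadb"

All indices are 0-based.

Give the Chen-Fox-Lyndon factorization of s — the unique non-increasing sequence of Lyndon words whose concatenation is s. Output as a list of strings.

emit factor 1: 'd' (i=0, period=1)
emit factor 2: 'd' (i=1, period=1)
emit factor 3: 'bcc' (i=2, period=3)
emit factor 4: 'b' (i=5, period=1)
emit factor 5: 'abadb' (i=6, period=5)

["d", "d", "bcc", "b", "abadb"]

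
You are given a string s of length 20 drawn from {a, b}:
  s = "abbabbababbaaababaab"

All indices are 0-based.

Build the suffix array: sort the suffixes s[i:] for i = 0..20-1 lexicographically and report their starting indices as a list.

sorted suffixes:
  #0 SA[0]=11  'aaababaab'
  #1 SA[1]=17  'aab'
  #2 SA[2]=12  'aababaab'
  #3 SA[3]=18  'ab'
  #4 SA[4]=15  'abaab'
  #5 SA[5]=13  'ababaab'
  #6 SA[6]=6  'ababbaaababaab'
  #7 SA[7]=8  'abbaaababaab'
  #8 SA[8]=3  'abbababbaaababaab'
  #9 SA[9]=0  'abbabbababbaaababaab'
  #10 SA[10]=19  'b'
  #11 SA[11]=10  'baaababaab'
  #12 SA[12]=16  'baab'
  #13 SA[13]=14  'babaab'
  #14 SA[14]=5  'bababbaaababaab'
  #15 SA[15]=7  'babbaaababaab'
  #16 SA[16]=2  'babbababbaaababaab'
  #17 SA[17]=9  'bbaaababaab'
  #18 SA[18]=4  'bbababbaaababaab'
  #19 SA[19]=1  'bbabbababbaaababaab'

[11, 17, 12, 18, 15, 13, 6, 8, 3, 0, 19, 10, 16, 14, 5, 7, 2, 9, 4, 1]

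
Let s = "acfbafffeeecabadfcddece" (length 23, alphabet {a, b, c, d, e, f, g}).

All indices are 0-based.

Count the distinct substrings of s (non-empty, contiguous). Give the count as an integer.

rank→(start, suffix):
  0 → (12, 'abadfcddece')
  1 → (0, 'acfbafffeeecabadfcddece')
  2 → (14, 'adfcddece')
  3 → (4, 'afffeeecabadfcddece')
  4 → (13, 'badfcddece')
  5 → (3, 'bafffeeecabadfcddece')
  6 → (11, 'cabadfcddece')
  7 → (17, 'cddece')
  8 → (21, 'ce')
  9 → (1, 'cfbafffeeecabadfcddece')
  10 → (18, 'ddece')
  11 → (19, 'dece')
  12 → (15, 'dfcddece')
  13 → (22, 'e')
  14 → (10, 'ecabadfcddece')
  15 → (20, 'ece')
  16 → (9, 'eecabadfcddece')
  17 → (8, 'eeecabadfcddece')
  18 → (2, 'fbafffeeecabadfcddece')
  19 → (16, 'fcddece')
  20 → (7, 'feeecabadfcddece')
  21 → (6, 'ffeeecabadfcddece')
  22 → (5, 'fffeeecabadfcddece')

SA = [12, 0, 14, 4, 13, 3, 11, 17, 21, 1, 18, 19, 15, 22, 10, 20, 9, 8, 2, 16, 7, 6, 5]
[i] adj suffixes → lcp
  [1] 12/0 → 1 ('a')
  [2] 0/14 → 1 ('a')
  [3] 14/4 → 1 ('a')
  [4] 4/13 → 0 ('')
  [5] 13/3 → 2 ('ba')
  [6] 3/11 → 0 ('')
  [7] 11/17 → 1 ('c')
  [8] 17/21 → 1 ('c')
  [9] 21/1 → 1 ('c')
  [10] 1/18 → 0 ('')
  [11] 18/19 → 1 ('d')
  [12] 19/15 → 1 ('d')
  [13] 15/22 → 0 ('')
  [14] 22/10 → 1 ('e')
  [15] 10/20 → 2 ('ec')
  [16] 20/9 → 1 ('e')
  [17] 9/8 → 2 ('ee')
  [18] 8/2 → 0 ('')
  [19] 2/16 → 1 ('f')
  [20] 16/7 → 1 ('f')
  [21] 7/6 → 1 ('f')
  [22] 6/5 → 2 ('ff')

n(n+1)/2 = 23·24/2 = 276
Σ LCP = 0 + 1 + 1 + 1 + 0 + 2 + 0 + 1 + 1 + 1 + 0 + 1 + 1 + 0 + 1 + 2 + 1 + 2 + 0 + 1 + 1 + 1 + 2 = 21
distinct = 276 − 21 = 255

255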